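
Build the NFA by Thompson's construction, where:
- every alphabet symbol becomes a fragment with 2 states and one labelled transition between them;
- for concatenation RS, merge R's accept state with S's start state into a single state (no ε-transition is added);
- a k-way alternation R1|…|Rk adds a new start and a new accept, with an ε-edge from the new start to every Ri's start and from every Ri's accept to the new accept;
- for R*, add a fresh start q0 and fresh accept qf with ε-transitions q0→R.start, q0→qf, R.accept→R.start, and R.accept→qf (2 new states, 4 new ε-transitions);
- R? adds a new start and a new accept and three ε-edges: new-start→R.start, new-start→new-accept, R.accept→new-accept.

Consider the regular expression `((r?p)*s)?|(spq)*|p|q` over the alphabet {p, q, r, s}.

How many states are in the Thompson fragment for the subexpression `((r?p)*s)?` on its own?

10

Fragment for `((r?p)*s)?`:
Each of the 3 symbol leaves contributes a 2-state fragment.
  r? = 4 states
  r?p = 5 states
  (r?p)* = 7 states
  (r?p)*s = 8 states
  ((r?p)*s)? = 10 states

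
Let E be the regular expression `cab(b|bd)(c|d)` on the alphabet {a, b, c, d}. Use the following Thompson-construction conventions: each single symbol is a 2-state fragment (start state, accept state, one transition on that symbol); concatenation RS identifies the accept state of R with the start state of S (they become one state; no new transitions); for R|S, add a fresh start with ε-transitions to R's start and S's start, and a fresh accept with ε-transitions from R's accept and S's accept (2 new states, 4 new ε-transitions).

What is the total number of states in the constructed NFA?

Bottom-up over the parse tree:
Each of the 8 symbol leaves contributes a 2-state fragment.
  bd → 3 states
  b|bd → 7 states
  c|d → 6 states
  cab(b|bd)(c|d) → 15 states

15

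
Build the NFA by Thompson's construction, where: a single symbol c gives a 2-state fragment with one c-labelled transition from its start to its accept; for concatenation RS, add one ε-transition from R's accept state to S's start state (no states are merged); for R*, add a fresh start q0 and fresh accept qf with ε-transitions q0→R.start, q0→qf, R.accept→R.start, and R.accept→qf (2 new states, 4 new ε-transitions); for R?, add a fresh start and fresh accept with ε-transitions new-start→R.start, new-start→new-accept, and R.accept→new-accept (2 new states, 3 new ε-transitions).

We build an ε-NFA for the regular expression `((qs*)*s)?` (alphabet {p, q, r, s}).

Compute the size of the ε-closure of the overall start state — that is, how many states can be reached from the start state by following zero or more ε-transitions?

6

Let C(F) = |ε-closure(F.start)| within fragment F, and note whether F accepts ε. Symbol fragments have C = 1 and do not accept ε. Then:
  s* — C = 1 (new start) + 1 (body) + 1 (new accept) = 3
  qs* — same as the first factor's closure: C = 1
  (qs*)* — C = 1 (new start) + 1 (body) + 1 (new accept) = 3
  (qs*)*s — C = 3 + 1 = 4 (closure spills across the concat boundary because the left factor accepts ε)
  ((qs*)*s)? — C = 1 (new start) + 4 (body) + 1 (new accept, via ε) = 6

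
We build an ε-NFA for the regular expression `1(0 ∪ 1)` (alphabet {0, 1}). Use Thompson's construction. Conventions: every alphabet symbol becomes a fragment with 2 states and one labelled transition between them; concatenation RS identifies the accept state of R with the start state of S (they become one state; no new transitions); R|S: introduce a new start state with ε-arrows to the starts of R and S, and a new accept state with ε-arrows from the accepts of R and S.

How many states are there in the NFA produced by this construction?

By structural recursion:
Each of the 3 symbol leaves contributes a 2-state fragment.
  0 ∪ 1 = 6 states
  1(0 ∪ 1) = 7 states

7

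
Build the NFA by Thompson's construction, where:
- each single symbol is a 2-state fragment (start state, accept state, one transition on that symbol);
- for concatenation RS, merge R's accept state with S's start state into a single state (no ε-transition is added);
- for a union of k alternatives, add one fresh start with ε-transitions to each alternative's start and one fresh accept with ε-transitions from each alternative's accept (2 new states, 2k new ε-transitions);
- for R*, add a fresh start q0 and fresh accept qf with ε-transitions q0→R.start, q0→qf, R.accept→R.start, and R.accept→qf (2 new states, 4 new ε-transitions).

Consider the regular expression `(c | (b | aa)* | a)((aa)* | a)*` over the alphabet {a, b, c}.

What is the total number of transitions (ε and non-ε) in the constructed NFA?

34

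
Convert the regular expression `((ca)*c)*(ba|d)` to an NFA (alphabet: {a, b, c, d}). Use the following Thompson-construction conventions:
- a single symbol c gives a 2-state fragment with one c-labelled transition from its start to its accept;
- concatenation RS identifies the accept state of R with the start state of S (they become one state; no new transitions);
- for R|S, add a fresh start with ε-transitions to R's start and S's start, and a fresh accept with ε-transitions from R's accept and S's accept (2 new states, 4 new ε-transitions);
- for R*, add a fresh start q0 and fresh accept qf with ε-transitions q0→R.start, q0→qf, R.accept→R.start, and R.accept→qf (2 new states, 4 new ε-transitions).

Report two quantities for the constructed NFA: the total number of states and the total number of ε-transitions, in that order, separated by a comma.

14, 12

Building bottom-up:
Each of the 6 symbol leaves contributes 2 states and 0 ε-transitions.
  ca = 3 states, 0 ε-transitions
  (ca)* = 5 states, 4 ε-transitions
  (ca)*c = 6 states, 4 ε-transitions
  ((ca)*c)* = 8 states, 8 ε-transitions
  ba = 3 states, 0 ε-transitions
  ba|d = 7 states, 4 ε-transitions
  ((ca)*c)*(ba|d) = 14 states, 12 ε-transitions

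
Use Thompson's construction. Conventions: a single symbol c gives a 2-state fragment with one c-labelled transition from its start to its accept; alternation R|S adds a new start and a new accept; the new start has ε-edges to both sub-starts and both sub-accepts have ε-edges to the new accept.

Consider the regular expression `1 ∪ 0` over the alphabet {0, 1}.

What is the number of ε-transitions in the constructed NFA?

4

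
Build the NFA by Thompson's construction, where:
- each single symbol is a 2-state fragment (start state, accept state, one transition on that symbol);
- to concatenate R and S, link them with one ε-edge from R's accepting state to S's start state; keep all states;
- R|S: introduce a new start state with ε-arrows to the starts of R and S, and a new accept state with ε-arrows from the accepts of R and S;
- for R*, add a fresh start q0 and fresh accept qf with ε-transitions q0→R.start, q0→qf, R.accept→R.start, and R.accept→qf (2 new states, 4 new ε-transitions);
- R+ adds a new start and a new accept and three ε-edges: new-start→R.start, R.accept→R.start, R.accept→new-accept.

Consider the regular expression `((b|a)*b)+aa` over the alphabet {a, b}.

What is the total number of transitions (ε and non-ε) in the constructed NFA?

19

Recursing over subexpressions:
Each of the 5 symbol leaves contributes 1 transition (1 symbol, 0 ε).
  b|a = 6 transitions (2 symbol, 4 ε)
  (b|a)* = 10 transitions (2 symbol, 8 ε)
  (b|a)*b = 12 transitions (3 symbol, 9 ε)
  ((b|a)*b)+ = 15 transitions (3 symbol, 12 ε)
  ((b|a)*b)+aa = 19 transitions (5 symbol, 14 ε)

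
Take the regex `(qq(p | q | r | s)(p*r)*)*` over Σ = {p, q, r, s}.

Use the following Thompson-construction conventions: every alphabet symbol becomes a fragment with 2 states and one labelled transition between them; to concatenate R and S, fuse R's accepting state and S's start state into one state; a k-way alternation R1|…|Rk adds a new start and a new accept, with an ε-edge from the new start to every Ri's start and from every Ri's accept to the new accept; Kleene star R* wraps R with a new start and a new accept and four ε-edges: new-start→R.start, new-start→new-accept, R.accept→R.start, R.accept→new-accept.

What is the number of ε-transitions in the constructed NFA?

20

Recursing over subexpressions:
Each of the 8 symbol leaves contributes 0 ε-transitions.
  p | q | r | s = 8 ε-transitions
  p* = 4 ε-transitions
  p*r = 4 ε-transitions
  (p*r)* = 8 ε-transitions
  qq(p | q | r | s)(p*r)* = 16 ε-transitions
  (qq(p | q | r | s)(p*r)*)* = 20 ε-transitions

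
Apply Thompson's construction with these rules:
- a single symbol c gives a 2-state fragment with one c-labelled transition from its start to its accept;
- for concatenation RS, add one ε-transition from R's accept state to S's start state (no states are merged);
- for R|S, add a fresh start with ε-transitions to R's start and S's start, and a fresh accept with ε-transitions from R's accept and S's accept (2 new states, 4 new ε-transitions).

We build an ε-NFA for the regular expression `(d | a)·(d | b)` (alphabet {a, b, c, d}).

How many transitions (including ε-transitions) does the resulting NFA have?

By structural recursion:
Each of the 4 symbol leaves contributes 1 transition (1 symbol, 0 ε).
  d | a → 6 transitions (2 symbol, 4 ε)
  d | b → 6 transitions (2 symbol, 4 ε)
  (d | a)·(d | b) → 13 transitions (4 symbol, 9 ε)

13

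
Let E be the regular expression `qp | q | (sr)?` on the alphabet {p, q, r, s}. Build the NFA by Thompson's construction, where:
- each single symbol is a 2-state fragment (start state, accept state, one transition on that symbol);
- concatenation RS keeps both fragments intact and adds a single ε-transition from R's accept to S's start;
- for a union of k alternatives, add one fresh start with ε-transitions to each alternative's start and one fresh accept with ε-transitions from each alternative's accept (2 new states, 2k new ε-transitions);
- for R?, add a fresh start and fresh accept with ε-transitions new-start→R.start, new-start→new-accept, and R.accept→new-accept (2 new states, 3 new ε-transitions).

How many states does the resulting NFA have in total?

14

Per subexpression:
Each of the 5 symbol leaves contributes a 2-state fragment.
  qp — 4 states
  sr — 4 states
  (sr)? — 6 states
  qp | q | (sr)? — 14 states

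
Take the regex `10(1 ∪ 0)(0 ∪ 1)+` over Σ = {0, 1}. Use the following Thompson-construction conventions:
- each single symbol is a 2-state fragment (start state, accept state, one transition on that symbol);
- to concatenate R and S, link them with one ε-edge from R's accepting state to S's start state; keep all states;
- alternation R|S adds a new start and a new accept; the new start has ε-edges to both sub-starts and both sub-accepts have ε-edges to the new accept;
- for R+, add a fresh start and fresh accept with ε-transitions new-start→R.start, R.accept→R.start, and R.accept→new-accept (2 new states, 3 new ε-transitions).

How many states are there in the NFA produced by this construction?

18

Building bottom-up:
Each of the 6 symbol leaves contributes a 2-state fragment.
  1 ∪ 0 : 6 states
  0 ∪ 1 : 6 states
  (0 ∪ 1)+ : 8 states
  10(1 ∪ 0)(0 ∪ 1)+ : 18 states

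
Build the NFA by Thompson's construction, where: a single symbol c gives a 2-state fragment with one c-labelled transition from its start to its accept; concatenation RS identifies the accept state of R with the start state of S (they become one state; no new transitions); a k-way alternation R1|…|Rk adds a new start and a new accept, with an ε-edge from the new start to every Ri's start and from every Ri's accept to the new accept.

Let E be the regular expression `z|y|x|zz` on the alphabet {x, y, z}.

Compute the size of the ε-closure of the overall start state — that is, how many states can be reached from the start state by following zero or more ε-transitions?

5

Work bottom-up. For each fragment F, track |ε-closure(F.start)| and whether F's accept lies in that closure (i.e. whether F accepts ε). A single-symbol fragment has closure size 1 and does not accept ε.
  zz — same as the first factor's closure: C = 1
  z|y|x|zz — new start ε-reaches every alternative's start; none of them accept ε, so the new accept is not reached: C = 1 + 1 + 1 + 1 + 1 = 5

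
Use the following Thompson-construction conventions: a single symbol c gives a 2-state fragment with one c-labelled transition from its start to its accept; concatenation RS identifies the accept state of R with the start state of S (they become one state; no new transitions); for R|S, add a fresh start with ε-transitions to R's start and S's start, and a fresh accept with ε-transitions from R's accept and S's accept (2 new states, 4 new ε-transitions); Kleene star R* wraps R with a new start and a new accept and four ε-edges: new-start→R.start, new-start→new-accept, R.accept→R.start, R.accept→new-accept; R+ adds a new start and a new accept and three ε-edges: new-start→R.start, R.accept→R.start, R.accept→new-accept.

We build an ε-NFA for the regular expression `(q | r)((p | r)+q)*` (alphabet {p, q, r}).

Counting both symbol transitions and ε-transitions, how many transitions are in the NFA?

20

Recursing over subexpressions:
Each of the 5 symbol leaves contributes 1 transition (1 symbol, 0 ε).
  q | r → 6 transitions (2 symbol, 4 ε)
  p | r → 6 transitions (2 symbol, 4 ε)
  (p | r)+ → 9 transitions (2 symbol, 7 ε)
  (p | r)+q → 10 transitions (3 symbol, 7 ε)
  ((p | r)+q)* → 14 transitions (3 symbol, 11 ε)
  (q | r)((p | r)+q)* → 20 transitions (5 symbol, 15 ε)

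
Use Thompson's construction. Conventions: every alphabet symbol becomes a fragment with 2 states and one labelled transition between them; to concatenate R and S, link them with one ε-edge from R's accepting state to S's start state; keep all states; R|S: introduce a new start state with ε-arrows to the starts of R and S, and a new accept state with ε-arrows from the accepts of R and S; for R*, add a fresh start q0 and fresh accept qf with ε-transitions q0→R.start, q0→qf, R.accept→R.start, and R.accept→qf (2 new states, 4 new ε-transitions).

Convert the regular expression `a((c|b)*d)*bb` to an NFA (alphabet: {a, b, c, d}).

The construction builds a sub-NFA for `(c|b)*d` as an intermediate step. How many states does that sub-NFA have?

Fragment for `(c|b)*d`:
Each of the 3 symbol leaves contributes a 2-state fragment.
  c|b — 6 states
  (c|b)* — 8 states
  (c|b)*d — 10 states

10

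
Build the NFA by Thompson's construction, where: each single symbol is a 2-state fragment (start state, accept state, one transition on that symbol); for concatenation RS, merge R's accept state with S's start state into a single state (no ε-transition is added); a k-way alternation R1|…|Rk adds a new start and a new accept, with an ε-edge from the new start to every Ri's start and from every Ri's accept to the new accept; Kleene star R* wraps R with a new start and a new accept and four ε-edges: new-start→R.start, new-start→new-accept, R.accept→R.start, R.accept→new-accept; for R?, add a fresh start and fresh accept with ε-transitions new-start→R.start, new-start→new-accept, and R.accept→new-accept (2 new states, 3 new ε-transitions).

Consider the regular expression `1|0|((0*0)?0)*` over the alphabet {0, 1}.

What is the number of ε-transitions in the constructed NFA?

17

Bottom-up over the parse tree:
Each of the 5 symbol leaves contributes 0 ε-transitions.
  0* — 4 ε-transitions
  0*0 — 4 ε-transitions
  (0*0)? — 7 ε-transitions
  (0*0)?0 — 7 ε-transitions
  ((0*0)?0)* — 11 ε-transitions
  1|0|((0*0)?0)* — 17 ε-transitions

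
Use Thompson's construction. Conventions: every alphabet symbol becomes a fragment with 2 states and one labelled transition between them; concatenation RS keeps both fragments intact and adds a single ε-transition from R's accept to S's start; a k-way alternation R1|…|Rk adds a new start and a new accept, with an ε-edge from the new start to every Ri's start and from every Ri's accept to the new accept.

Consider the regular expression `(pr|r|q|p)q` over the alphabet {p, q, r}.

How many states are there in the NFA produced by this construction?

14

By structural recursion:
Each of the 6 symbol leaves contributes a 2-state fragment.
  pr : 4 states
  pr|r|q|p : 12 states
  (pr|r|q|p)q : 14 states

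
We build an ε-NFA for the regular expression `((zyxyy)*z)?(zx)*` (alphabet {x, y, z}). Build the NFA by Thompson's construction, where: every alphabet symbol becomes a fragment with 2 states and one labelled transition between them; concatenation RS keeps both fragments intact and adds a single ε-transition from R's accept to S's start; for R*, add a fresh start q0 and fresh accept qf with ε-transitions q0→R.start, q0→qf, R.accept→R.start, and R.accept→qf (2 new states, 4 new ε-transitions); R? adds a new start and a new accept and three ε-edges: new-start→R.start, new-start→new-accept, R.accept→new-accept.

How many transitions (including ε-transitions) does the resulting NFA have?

By structural recursion:
Each of the 8 symbol leaves contributes 1 transition (1 symbol, 0 ε).
  zyxyy — 9 transitions (5 symbol, 4 ε)
  (zyxyy)* — 13 transitions (5 symbol, 8 ε)
  (zyxyy)*z — 15 transitions (6 symbol, 9 ε)
  ((zyxyy)*z)? — 18 transitions (6 symbol, 12 ε)
  zx — 3 transitions (2 symbol, 1 ε)
  (zx)* — 7 transitions (2 symbol, 5 ε)
  ((zyxyy)*z)?(zx)* — 26 transitions (8 symbol, 18 ε)

26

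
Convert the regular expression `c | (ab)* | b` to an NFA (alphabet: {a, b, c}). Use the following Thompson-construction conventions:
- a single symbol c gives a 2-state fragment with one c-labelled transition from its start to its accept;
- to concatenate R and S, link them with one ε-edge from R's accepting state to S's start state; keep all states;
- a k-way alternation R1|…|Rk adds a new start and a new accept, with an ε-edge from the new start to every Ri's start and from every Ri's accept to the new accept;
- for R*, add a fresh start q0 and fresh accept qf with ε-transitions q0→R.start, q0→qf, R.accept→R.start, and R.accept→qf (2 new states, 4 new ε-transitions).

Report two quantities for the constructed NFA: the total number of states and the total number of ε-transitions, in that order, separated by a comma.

Bottom-up over the parse tree:
Each of the 4 symbol leaves contributes 2 states and 0 ε-transitions.
  ab — 4 states, 1 ε-transition
  (ab)* — 6 states, 5 ε-transitions
  c | (ab)* | b — 12 states, 11 ε-transitions

12, 11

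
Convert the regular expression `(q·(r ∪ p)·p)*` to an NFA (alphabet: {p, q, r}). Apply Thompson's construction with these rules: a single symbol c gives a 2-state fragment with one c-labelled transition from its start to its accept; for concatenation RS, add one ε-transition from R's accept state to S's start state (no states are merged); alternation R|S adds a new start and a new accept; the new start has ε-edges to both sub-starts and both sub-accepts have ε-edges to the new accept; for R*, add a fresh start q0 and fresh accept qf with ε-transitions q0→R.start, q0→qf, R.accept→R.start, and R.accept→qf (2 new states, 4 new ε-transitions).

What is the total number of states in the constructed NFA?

Building bottom-up:
Each of the 4 symbol leaves contributes a 2-state fragment.
  r ∪ p → 6 states
  q·(r ∪ p)·p → 10 states
  (q·(r ∪ p)·p)* → 12 states

12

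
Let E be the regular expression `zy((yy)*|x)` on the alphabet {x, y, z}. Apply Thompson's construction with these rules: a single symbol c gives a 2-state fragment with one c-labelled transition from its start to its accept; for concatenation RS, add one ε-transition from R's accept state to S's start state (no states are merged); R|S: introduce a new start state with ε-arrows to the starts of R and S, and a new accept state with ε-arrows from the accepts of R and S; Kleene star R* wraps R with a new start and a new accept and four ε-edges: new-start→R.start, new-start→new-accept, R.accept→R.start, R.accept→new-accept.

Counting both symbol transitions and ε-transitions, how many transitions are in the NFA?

16

Building bottom-up:
Each of the 5 symbol leaves contributes 1 transition (1 symbol, 0 ε).
  yy = 3 transitions (2 symbol, 1 ε)
  (yy)* = 7 transitions (2 symbol, 5 ε)
  (yy)*|x = 12 transitions (3 symbol, 9 ε)
  zy((yy)*|x) = 16 transitions (5 symbol, 11 ε)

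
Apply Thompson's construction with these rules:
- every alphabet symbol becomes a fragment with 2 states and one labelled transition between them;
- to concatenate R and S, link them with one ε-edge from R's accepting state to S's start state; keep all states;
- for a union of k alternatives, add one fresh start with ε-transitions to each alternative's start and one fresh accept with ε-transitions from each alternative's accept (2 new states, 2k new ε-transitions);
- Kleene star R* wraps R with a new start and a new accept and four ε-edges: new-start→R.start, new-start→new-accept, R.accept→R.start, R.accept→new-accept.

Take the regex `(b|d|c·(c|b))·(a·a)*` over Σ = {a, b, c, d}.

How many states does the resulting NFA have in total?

20

Bottom-up over the parse tree:
Each of the 7 symbol leaves contributes a 2-state fragment.
  c|b = 6 states
  c·(c|b) = 8 states
  b|d|c·(c|b) = 14 states
  a·a = 4 states
  (a·a)* = 6 states
  (b|d|c·(c|b))·(a·a)* = 20 states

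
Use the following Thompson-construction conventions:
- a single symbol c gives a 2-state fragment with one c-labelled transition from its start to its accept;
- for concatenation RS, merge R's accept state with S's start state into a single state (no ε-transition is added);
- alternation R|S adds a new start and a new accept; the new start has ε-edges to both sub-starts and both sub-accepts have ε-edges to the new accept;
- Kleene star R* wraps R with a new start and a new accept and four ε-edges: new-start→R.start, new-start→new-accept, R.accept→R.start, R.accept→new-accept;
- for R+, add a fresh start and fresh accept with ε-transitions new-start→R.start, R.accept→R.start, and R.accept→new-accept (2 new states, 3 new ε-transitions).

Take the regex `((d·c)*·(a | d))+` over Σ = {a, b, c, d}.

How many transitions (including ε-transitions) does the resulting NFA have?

15

By structural recursion:
Each of the 4 symbol leaves contributes 1 transition (1 symbol, 0 ε).
  d·c = 2 transitions (2 symbol, 0 ε)
  (d·c)* = 6 transitions (2 symbol, 4 ε)
  a | d = 6 transitions (2 symbol, 4 ε)
  (d·c)*·(a | d) = 12 transitions (4 symbol, 8 ε)
  ((d·c)*·(a | d))+ = 15 transitions (4 symbol, 11 ε)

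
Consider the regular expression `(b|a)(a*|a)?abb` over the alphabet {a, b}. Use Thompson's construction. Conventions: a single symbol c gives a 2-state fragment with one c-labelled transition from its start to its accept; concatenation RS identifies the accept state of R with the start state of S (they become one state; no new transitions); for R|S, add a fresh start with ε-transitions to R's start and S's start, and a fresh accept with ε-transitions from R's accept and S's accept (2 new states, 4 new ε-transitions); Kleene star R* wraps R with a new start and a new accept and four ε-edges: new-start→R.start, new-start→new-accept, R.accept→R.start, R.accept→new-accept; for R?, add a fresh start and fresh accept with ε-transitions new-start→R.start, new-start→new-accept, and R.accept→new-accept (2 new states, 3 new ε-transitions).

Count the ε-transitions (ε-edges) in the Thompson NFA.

15

By structural recursion:
Each of the 7 symbol leaves contributes 0 ε-transitions.
  b|a = 4 ε-transitions
  a* = 4 ε-transitions
  a*|a = 8 ε-transitions
  (a*|a)? = 11 ε-transitions
  (b|a)(a*|a)?abb = 15 ε-transitions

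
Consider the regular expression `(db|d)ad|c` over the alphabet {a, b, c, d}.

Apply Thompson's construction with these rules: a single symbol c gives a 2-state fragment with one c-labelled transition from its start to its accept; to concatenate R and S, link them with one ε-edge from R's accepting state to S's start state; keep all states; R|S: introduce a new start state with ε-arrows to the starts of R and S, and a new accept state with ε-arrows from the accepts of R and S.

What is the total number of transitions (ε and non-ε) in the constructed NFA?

Recursing over subexpressions:
Each of the 6 symbol leaves contributes 1 transition (1 symbol, 0 ε).
  db — 3 transitions (2 symbol, 1 ε)
  db|d — 8 transitions (3 symbol, 5 ε)
  (db|d)ad — 12 transitions (5 symbol, 7 ε)
  (db|d)ad|c — 17 transitions (6 symbol, 11 ε)

17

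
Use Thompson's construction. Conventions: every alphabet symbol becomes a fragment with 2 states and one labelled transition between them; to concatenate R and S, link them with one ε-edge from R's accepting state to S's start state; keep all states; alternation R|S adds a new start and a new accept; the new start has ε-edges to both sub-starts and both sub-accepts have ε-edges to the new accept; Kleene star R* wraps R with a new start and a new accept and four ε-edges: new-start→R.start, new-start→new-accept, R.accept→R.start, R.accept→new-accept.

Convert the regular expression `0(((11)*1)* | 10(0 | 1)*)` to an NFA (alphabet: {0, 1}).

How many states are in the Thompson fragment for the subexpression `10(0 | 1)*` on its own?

Fragment for `10(0 | 1)*`:
Each of the 4 symbol leaves contributes a 2-state fragment.
  0 | 1 — 6 states
  (0 | 1)* — 8 states
  10(0 | 1)* — 12 states

12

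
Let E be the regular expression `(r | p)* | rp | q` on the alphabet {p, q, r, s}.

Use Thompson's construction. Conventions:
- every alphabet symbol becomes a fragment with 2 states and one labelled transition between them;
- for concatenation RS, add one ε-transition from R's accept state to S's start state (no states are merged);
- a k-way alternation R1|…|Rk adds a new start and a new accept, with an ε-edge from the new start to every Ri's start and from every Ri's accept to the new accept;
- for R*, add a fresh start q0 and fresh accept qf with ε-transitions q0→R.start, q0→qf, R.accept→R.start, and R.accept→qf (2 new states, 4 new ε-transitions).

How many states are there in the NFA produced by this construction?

16

Recursing over subexpressions:
Each of the 5 symbol leaves contributes a 2-state fragment.
  r | p = 6 states
  (r | p)* = 8 states
  rp = 4 states
  (r | p)* | rp | q = 16 states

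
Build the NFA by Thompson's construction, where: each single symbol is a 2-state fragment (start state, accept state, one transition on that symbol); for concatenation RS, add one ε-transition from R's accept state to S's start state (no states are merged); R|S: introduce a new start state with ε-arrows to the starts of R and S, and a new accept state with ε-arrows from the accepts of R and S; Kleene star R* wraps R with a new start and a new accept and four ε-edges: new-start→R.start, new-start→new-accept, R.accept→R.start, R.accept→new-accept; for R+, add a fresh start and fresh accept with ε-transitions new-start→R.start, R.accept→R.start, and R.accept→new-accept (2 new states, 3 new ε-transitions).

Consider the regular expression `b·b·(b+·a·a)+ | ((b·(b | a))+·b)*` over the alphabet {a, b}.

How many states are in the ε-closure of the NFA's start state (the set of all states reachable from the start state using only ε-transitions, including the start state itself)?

Let C(F) = |ε-closure(F.start)| within fragment F, and note whether F accepts ε. Symbol fragments have C = 1 and do not accept ε. Then:
  b+ : |closure| = 1 + 1 = 2 (the body doesn't accept ε, so the new accept is not reached)
  b+·a·a : |closure| equals the left operand's closure size = 2 (its accept is not ε-reachable, so the closure stops there)
  (b+·a·a)+ : |closure| = 1 + 2 = 3 (the body doesn't accept ε, so the new accept is not reached)
  b·b·(b+·a·a)+ : same as the first factor's closure: |closure| = 1
  b | a : |closure| = 1 + 1 + 1 = 3 (the new accept is not ε-reachable since no branch accepts ε)
  b·(b | a) : |closure| equals the left operand's closure size = 1 (its accept is not ε-reachable, so the closure stops there)
  (b·(b | a))+ : new start ε-reaches only the body's start; the new accept needs a symbol first: |closure| = 1 + 1 = 2
  (b·(b | a))+·b : same as the first factor's closure: |closure| = 2
  ((b·(b | a))+·b)* : |closure| = 1 (new start) + 2 (body) + 1 (new accept) = 4
  b·b·(b+·a·a)+ | ((b·(b | a))+·b)* : new start ε-reaches every alternative's start; at least one alternative accepts ε, so the union's new accept is reached too: |closure| = 1 + 1 + 4 + 1 = 7

7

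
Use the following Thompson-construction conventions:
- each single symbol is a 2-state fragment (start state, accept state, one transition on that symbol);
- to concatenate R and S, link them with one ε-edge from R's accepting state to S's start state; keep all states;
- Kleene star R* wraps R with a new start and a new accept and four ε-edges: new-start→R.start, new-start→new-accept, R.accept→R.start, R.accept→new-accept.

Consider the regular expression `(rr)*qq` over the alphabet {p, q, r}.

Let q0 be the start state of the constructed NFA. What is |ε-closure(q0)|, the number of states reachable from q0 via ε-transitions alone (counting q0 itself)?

Let C(F) = |ε-closure(F.start)| within fragment F, and note whether F accepts ε. Symbol fragments have C = 1 and do not accept ε. Then:
  rr → |ε-closure| equals the left operand's closure size = 1 (its accept is not ε-reachable, so the closure stops there)
  (rr)* → new start has ε-edges to the inner start and to the new accept, so |ε-closure| = 2 + 1 = 3
  (rr)*qq → the left operand accepts ε, so the closure extends into the next operand (via the concat ε-link); |ε-closure| = 3 + 1 = 4

4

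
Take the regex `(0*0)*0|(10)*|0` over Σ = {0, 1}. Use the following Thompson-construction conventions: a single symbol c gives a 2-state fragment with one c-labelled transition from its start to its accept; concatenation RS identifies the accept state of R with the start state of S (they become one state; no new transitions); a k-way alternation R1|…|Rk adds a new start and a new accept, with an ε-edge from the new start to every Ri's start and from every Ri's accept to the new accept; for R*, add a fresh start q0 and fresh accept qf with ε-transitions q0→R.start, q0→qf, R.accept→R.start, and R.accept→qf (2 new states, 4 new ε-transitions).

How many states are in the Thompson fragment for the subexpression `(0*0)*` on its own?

Fragment for `(0*0)*`:
Each of the 2 symbol leaves contributes a 2-state fragment.
  0* : 4 states
  0*0 : 5 states
  (0*0)* : 7 states

7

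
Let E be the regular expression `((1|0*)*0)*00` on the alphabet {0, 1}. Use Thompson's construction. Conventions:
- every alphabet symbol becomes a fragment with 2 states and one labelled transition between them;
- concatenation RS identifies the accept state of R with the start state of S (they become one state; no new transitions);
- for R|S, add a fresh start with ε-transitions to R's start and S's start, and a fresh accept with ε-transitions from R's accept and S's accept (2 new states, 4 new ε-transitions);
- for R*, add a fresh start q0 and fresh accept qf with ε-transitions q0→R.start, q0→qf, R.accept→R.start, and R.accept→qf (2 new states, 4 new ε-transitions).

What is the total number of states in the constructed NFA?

15

Bottom-up over the parse tree:
Each of the 5 symbol leaves contributes a 2-state fragment.
  0* = 4 states
  1|0* = 8 states
  (1|0*)* = 10 states
  (1|0*)*0 = 11 states
  ((1|0*)*0)* = 13 states
  ((1|0*)*0)*00 = 15 states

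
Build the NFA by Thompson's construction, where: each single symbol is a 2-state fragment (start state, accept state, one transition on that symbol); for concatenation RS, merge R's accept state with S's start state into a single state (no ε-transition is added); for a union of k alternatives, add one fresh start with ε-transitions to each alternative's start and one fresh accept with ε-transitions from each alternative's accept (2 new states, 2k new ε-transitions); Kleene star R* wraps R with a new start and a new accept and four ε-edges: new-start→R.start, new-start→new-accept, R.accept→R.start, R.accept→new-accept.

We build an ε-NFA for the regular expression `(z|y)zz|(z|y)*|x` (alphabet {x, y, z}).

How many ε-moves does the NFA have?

Recursing over subexpressions:
Each of the 7 symbol leaves contributes 0 ε-transitions.
  z|y : 4 ε-transitions
  (z|y)zz : 4 ε-transitions
  z|y : 4 ε-transitions
  (z|y)* : 8 ε-transitions
  (z|y)zz|(z|y)*|x : 18 ε-transitions

18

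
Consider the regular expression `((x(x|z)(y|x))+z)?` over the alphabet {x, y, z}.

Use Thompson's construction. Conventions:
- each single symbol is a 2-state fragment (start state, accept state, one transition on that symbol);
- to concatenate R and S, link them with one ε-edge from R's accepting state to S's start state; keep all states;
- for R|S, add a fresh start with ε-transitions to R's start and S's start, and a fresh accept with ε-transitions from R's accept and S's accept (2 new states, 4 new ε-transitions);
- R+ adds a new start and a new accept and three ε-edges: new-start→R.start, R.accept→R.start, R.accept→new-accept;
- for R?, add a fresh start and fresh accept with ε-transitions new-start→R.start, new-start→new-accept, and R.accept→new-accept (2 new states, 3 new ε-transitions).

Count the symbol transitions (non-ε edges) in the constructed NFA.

Recursing over subexpressions:
Each of the 6 symbol leaves contributes exactly 1 symbol transition.
  x|z = 2 symbol transitions
  y|x = 2 symbol transitions
  x(x|z)(y|x) = 5 symbol transitions
  (x(x|z)(y|x))+ = 5 symbol transitions
  (x(x|z)(y|x))+z = 6 symbol transitions
  ((x(x|z)(y|x))+z)? = 6 symbol transitions

6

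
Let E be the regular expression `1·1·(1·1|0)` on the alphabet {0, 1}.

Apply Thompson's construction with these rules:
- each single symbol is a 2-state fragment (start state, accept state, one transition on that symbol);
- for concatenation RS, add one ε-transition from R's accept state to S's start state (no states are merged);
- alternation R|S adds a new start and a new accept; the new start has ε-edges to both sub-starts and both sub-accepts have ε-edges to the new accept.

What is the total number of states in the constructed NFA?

12

Recursing over subexpressions:
Each of the 5 symbol leaves contributes a 2-state fragment.
  1·1 = 4 states
  1·1|0 = 8 states
  1·1·(1·1|0) = 12 states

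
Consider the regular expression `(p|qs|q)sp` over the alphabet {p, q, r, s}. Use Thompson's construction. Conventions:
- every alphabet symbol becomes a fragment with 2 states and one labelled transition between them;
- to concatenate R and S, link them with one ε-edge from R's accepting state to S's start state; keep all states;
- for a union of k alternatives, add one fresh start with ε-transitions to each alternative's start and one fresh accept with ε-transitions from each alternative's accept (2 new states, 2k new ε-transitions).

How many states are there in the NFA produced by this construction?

14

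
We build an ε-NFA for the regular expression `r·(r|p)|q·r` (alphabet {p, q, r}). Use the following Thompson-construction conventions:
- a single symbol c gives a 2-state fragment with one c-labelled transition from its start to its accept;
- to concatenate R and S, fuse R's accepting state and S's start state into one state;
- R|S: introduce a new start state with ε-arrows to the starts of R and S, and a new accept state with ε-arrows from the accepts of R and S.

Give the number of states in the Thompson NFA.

Per subexpression:
Each of the 5 symbol leaves contributes a 2-state fragment.
  r|p : 6 states
  r·(r|p) : 7 states
  q·r : 3 states
  r·(r|p)|q·r : 12 states

12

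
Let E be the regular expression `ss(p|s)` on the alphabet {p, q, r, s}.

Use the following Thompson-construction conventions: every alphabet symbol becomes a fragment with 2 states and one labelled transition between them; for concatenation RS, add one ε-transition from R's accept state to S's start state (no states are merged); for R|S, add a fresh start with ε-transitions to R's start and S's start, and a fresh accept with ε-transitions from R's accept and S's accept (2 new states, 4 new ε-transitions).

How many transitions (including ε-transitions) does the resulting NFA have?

Per subexpression:
Each of the 4 symbol leaves contributes 1 transition (1 symbol, 0 ε).
  p|s — 6 transitions (2 symbol, 4 ε)
  ss(p|s) — 10 transitions (4 symbol, 6 ε)

10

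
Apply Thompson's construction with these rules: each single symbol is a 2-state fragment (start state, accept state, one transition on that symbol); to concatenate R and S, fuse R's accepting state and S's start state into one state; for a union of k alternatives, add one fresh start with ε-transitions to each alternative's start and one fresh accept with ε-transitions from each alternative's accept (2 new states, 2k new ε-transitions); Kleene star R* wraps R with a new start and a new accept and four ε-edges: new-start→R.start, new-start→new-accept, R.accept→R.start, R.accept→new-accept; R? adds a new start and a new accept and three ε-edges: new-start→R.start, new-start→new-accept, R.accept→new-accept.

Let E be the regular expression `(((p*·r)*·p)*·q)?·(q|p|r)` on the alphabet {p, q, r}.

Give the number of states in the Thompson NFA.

Bottom-up over the parse tree:
Each of the 7 symbol leaves contributes a 2-state fragment.
  p* = 4 states
  p*·r = 5 states
  (p*·r)* = 7 states
  (p*·r)*·p = 8 states
  ((p*·r)*·p)* = 10 states
  ((p*·r)*·p)*·q = 11 states
  (((p*·r)*·p)*·q)? = 13 states
  q|p|r = 8 states
  (((p*·r)*·p)*·q)?·(q|p|r) = 20 states

20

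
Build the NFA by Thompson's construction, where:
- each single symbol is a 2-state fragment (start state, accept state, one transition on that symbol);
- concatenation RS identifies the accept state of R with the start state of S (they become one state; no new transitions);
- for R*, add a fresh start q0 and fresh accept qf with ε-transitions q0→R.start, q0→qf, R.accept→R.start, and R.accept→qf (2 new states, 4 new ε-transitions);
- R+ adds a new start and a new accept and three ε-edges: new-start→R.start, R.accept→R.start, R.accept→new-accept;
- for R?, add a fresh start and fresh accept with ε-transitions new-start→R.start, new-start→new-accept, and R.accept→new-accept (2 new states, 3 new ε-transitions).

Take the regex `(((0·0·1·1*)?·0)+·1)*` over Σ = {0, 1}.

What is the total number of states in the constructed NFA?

15

Building bottom-up:
Each of the 6 symbol leaves contributes a 2-state fragment.
  1* = 4 states
  0·0·1·1* = 7 states
  (0·0·1·1*)? = 9 states
  (0·0·1·1*)?·0 = 10 states
  ((0·0·1·1*)?·0)+ = 12 states
  ((0·0·1·1*)?·0)+·1 = 13 states
  (((0·0·1·1*)?·0)+·1)* = 15 states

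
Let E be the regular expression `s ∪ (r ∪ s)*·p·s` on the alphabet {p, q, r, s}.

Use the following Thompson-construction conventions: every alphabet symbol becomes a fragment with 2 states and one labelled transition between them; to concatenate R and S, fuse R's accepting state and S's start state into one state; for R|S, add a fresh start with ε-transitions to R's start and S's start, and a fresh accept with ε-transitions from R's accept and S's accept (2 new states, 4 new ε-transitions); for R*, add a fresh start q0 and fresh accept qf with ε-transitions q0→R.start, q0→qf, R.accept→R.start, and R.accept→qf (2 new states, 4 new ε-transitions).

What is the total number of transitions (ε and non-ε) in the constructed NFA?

Building bottom-up:
Each of the 5 symbol leaves contributes 1 transition (1 symbol, 0 ε).
  r ∪ s → 6 transitions (2 symbol, 4 ε)
  (r ∪ s)* → 10 transitions (2 symbol, 8 ε)
  (r ∪ s)*·p·s → 12 transitions (4 symbol, 8 ε)
  s ∪ (r ∪ s)*·p·s → 17 transitions (5 symbol, 12 ε)

17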